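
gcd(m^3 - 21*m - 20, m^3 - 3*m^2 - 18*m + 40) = m^2 - m - 20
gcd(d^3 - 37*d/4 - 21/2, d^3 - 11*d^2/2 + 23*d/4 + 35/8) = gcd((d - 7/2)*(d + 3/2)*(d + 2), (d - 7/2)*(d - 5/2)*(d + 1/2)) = d - 7/2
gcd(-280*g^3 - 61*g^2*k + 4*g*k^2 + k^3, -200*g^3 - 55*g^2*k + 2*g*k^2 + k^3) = 40*g^2 + 3*g*k - k^2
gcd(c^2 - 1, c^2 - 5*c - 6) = c + 1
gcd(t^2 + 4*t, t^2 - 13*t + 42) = 1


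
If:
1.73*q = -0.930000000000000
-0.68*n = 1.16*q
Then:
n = 0.92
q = -0.54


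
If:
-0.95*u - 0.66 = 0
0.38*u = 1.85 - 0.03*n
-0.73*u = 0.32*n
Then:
No Solution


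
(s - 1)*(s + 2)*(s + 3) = s^3 + 4*s^2 + s - 6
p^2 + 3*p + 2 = (p + 1)*(p + 2)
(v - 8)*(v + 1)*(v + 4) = v^3 - 3*v^2 - 36*v - 32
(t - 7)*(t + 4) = t^2 - 3*t - 28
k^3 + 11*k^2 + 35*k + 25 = (k + 1)*(k + 5)^2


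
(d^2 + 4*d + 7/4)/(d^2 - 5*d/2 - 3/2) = (d + 7/2)/(d - 3)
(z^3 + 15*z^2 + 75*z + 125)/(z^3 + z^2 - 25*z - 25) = (z^2 + 10*z + 25)/(z^2 - 4*z - 5)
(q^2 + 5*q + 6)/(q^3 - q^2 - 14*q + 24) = (q^2 + 5*q + 6)/(q^3 - q^2 - 14*q + 24)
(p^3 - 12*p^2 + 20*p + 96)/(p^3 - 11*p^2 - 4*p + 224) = (p^2 - 4*p - 12)/(p^2 - 3*p - 28)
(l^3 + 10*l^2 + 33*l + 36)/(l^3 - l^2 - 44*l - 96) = (l + 3)/(l - 8)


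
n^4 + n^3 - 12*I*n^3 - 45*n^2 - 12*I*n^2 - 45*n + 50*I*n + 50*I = (n + 1)*(n - 5*I)^2*(n - 2*I)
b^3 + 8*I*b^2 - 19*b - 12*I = (b + I)*(b + 3*I)*(b + 4*I)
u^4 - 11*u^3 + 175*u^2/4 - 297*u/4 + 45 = (u - 4)*(u - 3)*(u - 5/2)*(u - 3/2)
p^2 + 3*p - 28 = (p - 4)*(p + 7)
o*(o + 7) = o^2 + 7*o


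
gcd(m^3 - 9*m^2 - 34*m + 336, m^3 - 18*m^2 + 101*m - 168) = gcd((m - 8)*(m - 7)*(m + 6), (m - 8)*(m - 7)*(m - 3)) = m^2 - 15*m + 56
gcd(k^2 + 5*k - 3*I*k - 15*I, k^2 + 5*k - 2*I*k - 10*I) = k + 5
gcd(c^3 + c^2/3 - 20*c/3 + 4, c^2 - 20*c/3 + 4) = c - 2/3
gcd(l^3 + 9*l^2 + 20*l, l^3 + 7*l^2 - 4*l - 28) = 1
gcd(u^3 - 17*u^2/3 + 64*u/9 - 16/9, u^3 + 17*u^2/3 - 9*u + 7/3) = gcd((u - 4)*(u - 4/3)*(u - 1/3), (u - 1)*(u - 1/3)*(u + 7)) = u - 1/3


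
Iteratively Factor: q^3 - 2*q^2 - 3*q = (q + 1)*(q^2 - 3*q) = q*(q + 1)*(q - 3)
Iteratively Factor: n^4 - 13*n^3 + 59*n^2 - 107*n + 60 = (n - 3)*(n^3 - 10*n^2 + 29*n - 20) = (n - 4)*(n - 3)*(n^2 - 6*n + 5) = (n - 5)*(n - 4)*(n - 3)*(n - 1)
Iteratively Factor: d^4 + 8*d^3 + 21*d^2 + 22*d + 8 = (d + 1)*(d^3 + 7*d^2 + 14*d + 8) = (d + 1)^2*(d^2 + 6*d + 8) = (d + 1)^2*(d + 4)*(d + 2)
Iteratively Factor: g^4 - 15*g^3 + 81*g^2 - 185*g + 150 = (g - 5)*(g^3 - 10*g^2 + 31*g - 30) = (g - 5)*(g - 2)*(g^2 - 8*g + 15) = (g - 5)*(g - 3)*(g - 2)*(g - 5)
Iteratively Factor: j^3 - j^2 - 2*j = (j - 2)*(j^2 + j) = j*(j - 2)*(j + 1)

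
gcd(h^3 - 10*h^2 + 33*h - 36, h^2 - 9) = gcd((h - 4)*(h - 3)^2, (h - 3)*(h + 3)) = h - 3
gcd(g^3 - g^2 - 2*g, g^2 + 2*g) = g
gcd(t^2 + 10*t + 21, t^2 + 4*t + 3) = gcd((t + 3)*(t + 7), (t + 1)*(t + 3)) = t + 3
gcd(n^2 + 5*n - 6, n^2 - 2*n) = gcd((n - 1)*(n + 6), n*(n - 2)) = 1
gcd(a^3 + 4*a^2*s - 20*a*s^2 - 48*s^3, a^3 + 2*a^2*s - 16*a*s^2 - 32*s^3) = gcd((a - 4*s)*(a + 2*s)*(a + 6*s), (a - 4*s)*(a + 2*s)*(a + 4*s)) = -a^2 + 2*a*s + 8*s^2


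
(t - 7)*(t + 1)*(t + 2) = t^3 - 4*t^2 - 19*t - 14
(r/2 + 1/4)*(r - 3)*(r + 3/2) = r^3/2 - r^2/2 - 21*r/8 - 9/8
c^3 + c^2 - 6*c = c*(c - 2)*(c + 3)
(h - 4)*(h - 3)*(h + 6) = h^3 - h^2 - 30*h + 72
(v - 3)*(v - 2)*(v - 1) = v^3 - 6*v^2 + 11*v - 6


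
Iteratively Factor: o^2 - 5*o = (o - 5)*(o)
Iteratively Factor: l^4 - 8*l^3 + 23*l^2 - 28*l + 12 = (l - 2)*(l^3 - 6*l^2 + 11*l - 6) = (l - 2)^2*(l^2 - 4*l + 3) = (l - 2)^2*(l - 1)*(l - 3)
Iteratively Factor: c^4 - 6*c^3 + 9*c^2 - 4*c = (c)*(c^3 - 6*c^2 + 9*c - 4) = c*(c - 1)*(c^2 - 5*c + 4) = c*(c - 1)^2*(c - 4)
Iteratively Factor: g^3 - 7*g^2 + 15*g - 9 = (g - 1)*(g^2 - 6*g + 9) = (g - 3)*(g - 1)*(g - 3)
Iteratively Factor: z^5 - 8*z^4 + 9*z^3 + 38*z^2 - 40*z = (z + 2)*(z^4 - 10*z^3 + 29*z^2 - 20*z) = (z - 4)*(z + 2)*(z^3 - 6*z^2 + 5*z) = (z - 4)*(z - 1)*(z + 2)*(z^2 - 5*z) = z*(z - 4)*(z - 1)*(z + 2)*(z - 5)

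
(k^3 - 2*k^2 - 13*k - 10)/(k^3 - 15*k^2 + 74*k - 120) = (k^2 + 3*k + 2)/(k^2 - 10*k + 24)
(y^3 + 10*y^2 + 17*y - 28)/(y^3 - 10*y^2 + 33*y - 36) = (y^3 + 10*y^2 + 17*y - 28)/(y^3 - 10*y^2 + 33*y - 36)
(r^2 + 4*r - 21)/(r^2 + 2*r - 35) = (r - 3)/(r - 5)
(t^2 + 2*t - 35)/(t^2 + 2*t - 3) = (t^2 + 2*t - 35)/(t^2 + 2*t - 3)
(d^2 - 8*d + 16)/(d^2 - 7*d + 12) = (d - 4)/(d - 3)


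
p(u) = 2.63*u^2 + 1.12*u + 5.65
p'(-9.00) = -46.22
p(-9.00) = 208.60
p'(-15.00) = -77.78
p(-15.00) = 580.60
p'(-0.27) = -0.30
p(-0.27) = 5.54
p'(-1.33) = -5.88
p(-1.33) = 8.81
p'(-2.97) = -14.50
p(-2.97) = 25.52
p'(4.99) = 27.37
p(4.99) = 76.73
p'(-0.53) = -1.67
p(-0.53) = 5.80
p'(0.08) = 1.54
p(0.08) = 5.76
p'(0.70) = 4.80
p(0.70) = 7.72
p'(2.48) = 14.16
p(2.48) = 24.60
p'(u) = 5.26*u + 1.12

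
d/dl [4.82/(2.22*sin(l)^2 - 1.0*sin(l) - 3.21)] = (4.82 - 21.4008*sin(l))*cos(l)/(-2.22*sin(l)^2 + 1.0*sin(l) + 3.21)^2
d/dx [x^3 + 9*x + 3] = 3*x^2 + 9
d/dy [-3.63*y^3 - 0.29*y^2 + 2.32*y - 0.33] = -10.89*y^2 - 0.58*y + 2.32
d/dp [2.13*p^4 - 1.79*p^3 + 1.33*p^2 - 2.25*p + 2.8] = 8.52*p^3 - 5.37*p^2 + 2.66*p - 2.25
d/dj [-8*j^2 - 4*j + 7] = -16*j - 4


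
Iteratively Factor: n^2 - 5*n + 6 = (n - 2)*(n - 3)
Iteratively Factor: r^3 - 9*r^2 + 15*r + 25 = (r + 1)*(r^2 - 10*r + 25) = (r - 5)*(r + 1)*(r - 5)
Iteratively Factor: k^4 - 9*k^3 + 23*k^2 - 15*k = (k - 5)*(k^3 - 4*k^2 + 3*k) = (k - 5)*(k - 1)*(k^2 - 3*k) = k*(k - 5)*(k - 1)*(k - 3)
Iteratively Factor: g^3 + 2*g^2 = (g)*(g^2 + 2*g) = g*(g + 2)*(g)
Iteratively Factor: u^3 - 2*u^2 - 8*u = (u - 4)*(u^2 + 2*u) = (u - 4)*(u + 2)*(u)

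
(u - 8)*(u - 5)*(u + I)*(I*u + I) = I*u^4 - u^3 - 12*I*u^3 + 12*u^2 + 27*I*u^2 - 27*u + 40*I*u - 40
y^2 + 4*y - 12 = (y - 2)*(y + 6)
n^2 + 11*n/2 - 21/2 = (n - 3/2)*(n + 7)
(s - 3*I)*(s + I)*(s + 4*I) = s^3 + 2*I*s^2 + 11*s + 12*I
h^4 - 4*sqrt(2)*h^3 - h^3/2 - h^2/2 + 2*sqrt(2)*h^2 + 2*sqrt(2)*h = h*(h - 1)*(h + 1/2)*(h - 4*sqrt(2))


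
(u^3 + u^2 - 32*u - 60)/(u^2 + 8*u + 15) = (u^2 - 4*u - 12)/(u + 3)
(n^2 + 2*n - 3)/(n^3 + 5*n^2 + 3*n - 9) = 1/(n + 3)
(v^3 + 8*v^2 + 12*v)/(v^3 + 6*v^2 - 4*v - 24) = v/(v - 2)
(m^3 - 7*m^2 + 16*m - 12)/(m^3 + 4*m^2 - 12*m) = (m^2 - 5*m + 6)/(m*(m + 6))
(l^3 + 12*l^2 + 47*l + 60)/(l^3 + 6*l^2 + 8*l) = (l^2 + 8*l + 15)/(l*(l + 2))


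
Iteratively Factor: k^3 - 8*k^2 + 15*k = (k - 3)*(k^2 - 5*k) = (k - 5)*(k - 3)*(k)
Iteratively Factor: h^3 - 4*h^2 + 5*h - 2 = (h - 2)*(h^2 - 2*h + 1) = (h - 2)*(h - 1)*(h - 1)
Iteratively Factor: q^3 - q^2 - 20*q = (q - 5)*(q^2 + 4*q) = q*(q - 5)*(q + 4)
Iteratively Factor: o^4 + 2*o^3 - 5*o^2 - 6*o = (o + 3)*(o^3 - o^2 - 2*o) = (o - 2)*(o + 3)*(o^2 + o) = (o - 2)*(o + 1)*(o + 3)*(o)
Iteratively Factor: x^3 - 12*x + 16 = (x - 2)*(x^2 + 2*x - 8) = (x - 2)^2*(x + 4)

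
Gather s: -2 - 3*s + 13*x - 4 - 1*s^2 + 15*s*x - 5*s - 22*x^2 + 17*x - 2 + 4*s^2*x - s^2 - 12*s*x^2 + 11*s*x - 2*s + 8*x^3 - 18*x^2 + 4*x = s^2*(4*x - 2) + s*(-12*x^2 + 26*x - 10) + 8*x^3 - 40*x^2 + 34*x - 8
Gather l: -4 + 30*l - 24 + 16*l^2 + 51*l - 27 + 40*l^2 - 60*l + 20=56*l^2 + 21*l - 35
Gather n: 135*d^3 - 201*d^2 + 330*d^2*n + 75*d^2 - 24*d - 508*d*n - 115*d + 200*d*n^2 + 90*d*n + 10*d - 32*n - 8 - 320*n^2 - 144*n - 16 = 135*d^3 - 126*d^2 - 129*d + n^2*(200*d - 320) + n*(330*d^2 - 418*d - 176) - 24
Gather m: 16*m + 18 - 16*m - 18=0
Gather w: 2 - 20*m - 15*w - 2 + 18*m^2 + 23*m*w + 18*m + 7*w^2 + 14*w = 18*m^2 - 2*m + 7*w^2 + w*(23*m - 1)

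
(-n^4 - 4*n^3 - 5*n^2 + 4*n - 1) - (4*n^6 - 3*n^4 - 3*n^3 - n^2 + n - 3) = -4*n^6 + 2*n^4 - n^3 - 4*n^2 + 3*n + 2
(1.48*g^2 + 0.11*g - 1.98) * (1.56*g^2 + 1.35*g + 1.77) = 2.3088*g^4 + 2.1696*g^3 - 0.3207*g^2 - 2.4783*g - 3.5046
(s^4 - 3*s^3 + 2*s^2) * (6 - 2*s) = -2*s^5 + 12*s^4 - 22*s^3 + 12*s^2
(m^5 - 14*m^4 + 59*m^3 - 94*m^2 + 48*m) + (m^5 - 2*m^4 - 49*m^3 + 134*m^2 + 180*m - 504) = 2*m^5 - 16*m^4 + 10*m^3 + 40*m^2 + 228*m - 504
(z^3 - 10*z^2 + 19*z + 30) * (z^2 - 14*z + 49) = z^5 - 24*z^4 + 208*z^3 - 726*z^2 + 511*z + 1470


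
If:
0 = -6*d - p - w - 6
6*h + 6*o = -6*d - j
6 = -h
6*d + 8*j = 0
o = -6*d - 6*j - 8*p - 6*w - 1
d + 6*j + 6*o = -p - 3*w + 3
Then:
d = -16/71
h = -6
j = 12/71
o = 440/71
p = 1493/142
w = -2153/142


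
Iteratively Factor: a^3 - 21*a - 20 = (a + 1)*(a^2 - a - 20) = (a - 5)*(a + 1)*(a + 4)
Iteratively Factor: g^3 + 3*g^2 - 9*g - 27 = (g - 3)*(g^2 + 6*g + 9) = (g - 3)*(g + 3)*(g + 3)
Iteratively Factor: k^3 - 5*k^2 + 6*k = (k - 3)*(k^2 - 2*k) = (k - 3)*(k - 2)*(k)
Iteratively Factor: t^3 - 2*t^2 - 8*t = (t - 4)*(t^2 + 2*t) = t*(t - 4)*(t + 2)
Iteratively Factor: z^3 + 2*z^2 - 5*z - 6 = (z + 1)*(z^2 + z - 6) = (z + 1)*(z + 3)*(z - 2)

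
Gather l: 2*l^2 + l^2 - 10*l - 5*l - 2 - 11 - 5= 3*l^2 - 15*l - 18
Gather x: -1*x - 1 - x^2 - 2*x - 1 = -x^2 - 3*x - 2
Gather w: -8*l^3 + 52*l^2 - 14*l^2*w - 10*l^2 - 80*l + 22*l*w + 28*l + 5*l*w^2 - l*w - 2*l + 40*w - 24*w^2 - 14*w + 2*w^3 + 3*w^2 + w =-8*l^3 + 42*l^2 - 54*l + 2*w^3 + w^2*(5*l - 21) + w*(-14*l^2 + 21*l + 27)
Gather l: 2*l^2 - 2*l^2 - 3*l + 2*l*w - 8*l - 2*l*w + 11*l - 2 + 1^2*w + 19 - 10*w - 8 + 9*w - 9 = 0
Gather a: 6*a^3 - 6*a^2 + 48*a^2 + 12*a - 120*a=6*a^3 + 42*a^2 - 108*a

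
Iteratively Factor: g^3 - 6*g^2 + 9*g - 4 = (g - 1)*(g^2 - 5*g + 4) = (g - 4)*(g - 1)*(g - 1)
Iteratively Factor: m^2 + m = (m)*(m + 1)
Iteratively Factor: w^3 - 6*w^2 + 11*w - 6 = (w - 2)*(w^2 - 4*w + 3) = (w - 3)*(w - 2)*(w - 1)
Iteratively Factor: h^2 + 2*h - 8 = (h + 4)*(h - 2)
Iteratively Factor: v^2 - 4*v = (v - 4)*(v)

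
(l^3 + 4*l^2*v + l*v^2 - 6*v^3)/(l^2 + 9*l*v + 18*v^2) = (l^2 + l*v - 2*v^2)/(l + 6*v)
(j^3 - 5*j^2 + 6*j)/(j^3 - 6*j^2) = (j^2 - 5*j + 6)/(j*(j - 6))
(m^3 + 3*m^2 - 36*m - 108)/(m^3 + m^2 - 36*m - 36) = (m + 3)/(m + 1)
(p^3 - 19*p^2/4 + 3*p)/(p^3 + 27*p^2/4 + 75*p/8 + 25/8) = 2*p*(4*p^2 - 19*p + 12)/(8*p^3 + 54*p^2 + 75*p + 25)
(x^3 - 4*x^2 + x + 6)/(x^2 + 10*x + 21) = (x^3 - 4*x^2 + x + 6)/(x^2 + 10*x + 21)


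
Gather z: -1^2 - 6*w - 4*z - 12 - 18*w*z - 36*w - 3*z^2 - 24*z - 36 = -42*w - 3*z^2 + z*(-18*w - 28) - 49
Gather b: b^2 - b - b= b^2 - 2*b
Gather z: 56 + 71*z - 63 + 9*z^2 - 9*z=9*z^2 + 62*z - 7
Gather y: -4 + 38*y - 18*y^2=-18*y^2 + 38*y - 4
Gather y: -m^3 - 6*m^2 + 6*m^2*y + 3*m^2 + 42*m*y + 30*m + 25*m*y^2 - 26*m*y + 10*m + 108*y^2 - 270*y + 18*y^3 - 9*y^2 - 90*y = -m^3 - 3*m^2 + 40*m + 18*y^3 + y^2*(25*m + 99) + y*(6*m^2 + 16*m - 360)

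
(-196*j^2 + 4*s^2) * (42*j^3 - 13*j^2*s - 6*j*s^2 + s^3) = -8232*j^5 + 2548*j^4*s + 1344*j^3*s^2 - 248*j^2*s^3 - 24*j*s^4 + 4*s^5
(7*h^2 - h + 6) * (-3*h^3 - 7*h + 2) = -21*h^5 + 3*h^4 - 67*h^3 + 21*h^2 - 44*h + 12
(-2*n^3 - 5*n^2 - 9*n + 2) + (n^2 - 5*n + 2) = -2*n^3 - 4*n^2 - 14*n + 4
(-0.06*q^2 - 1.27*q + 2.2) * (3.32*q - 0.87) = -0.1992*q^3 - 4.1642*q^2 + 8.4089*q - 1.914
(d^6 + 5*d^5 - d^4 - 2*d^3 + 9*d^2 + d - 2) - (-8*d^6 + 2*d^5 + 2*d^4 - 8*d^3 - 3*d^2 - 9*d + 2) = 9*d^6 + 3*d^5 - 3*d^4 + 6*d^3 + 12*d^2 + 10*d - 4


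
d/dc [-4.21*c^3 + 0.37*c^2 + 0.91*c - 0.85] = -12.63*c^2 + 0.74*c + 0.91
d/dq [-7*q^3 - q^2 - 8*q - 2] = -21*q^2 - 2*q - 8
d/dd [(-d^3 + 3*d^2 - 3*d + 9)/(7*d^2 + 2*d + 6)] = (-7*d^4 - 4*d^3 + 9*d^2 - 90*d - 36)/(49*d^4 + 28*d^3 + 88*d^2 + 24*d + 36)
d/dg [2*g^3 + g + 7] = 6*g^2 + 1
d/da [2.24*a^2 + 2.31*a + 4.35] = 4.48*a + 2.31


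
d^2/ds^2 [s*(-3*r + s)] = 2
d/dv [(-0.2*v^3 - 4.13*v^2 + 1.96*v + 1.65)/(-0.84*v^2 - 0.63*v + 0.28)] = (0.168*v^4 + 0.252*v^3 + 4.0803*v^2 + 0.4592*v + 1.5883)/(0.7056*v^4 + 1.0584*v^3 - 0.0735*v^2 - 0.3528*v + 0.0784)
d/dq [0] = 0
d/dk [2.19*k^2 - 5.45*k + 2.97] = 4.38*k - 5.45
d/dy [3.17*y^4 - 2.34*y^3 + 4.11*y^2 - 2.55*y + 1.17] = 12.68*y^3 - 7.02*y^2 + 8.22*y - 2.55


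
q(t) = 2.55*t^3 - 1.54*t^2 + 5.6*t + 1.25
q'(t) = 7.65*t^2 - 3.08*t + 5.6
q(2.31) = 37.40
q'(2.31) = 39.31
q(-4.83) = -349.05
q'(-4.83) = 198.94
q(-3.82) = -184.76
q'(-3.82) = 129.00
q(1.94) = 24.94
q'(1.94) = 28.42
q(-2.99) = -97.43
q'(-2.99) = 83.20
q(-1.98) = -35.67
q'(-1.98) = 41.69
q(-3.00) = -98.26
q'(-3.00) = 83.69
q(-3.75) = -175.88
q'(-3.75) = 124.73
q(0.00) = 1.25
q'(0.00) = 5.60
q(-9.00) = -2032.84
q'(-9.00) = 652.97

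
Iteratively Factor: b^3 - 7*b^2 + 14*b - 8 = (b - 2)*(b^2 - 5*b + 4) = (b - 4)*(b - 2)*(b - 1)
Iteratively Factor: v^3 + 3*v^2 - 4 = (v + 2)*(v^2 + v - 2) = (v + 2)^2*(v - 1)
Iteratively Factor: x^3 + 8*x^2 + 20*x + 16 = (x + 4)*(x^2 + 4*x + 4) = (x + 2)*(x + 4)*(x + 2)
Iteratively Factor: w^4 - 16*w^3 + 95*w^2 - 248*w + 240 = (w - 4)*(w^3 - 12*w^2 + 47*w - 60) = (w - 4)*(w - 3)*(w^2 - 9*w + 20) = (w - 4)^2*(w - 3)*(w - 5)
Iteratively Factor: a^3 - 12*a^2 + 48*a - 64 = (a - 4)*(a^2 - 8*a + 16) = (a - 4)^2*(a - 4)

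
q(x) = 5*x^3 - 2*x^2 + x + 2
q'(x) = 15*x^2 - 4*x + 1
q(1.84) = 28.22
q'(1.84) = 44.42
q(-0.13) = 1.83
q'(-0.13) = 1.77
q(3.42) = 182.04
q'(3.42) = 162.77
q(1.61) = 19.29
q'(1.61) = 33.44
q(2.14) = 43.98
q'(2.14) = 61.13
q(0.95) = 5.43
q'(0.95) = 10.74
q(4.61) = 453.97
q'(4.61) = 301.34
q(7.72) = 2191.02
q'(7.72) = 864.10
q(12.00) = 8366.00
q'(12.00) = 2113.00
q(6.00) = 1016.00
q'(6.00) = 517.00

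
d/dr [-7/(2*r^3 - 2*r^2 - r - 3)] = 7*(6*r^2 - 4*r - 1)/(-2*r^3 + 2*r^2 + r + 3)^2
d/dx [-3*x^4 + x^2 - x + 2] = -12*x^3 + 2*x - 1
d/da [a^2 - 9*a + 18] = 2*a - 9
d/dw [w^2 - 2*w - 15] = 2*w - 2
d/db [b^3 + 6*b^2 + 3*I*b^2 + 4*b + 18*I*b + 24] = 3*b^2 + 6*b*(2 + I) + 4 + 18*I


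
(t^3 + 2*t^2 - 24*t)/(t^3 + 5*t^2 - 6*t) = (t - 4)/(t - 1)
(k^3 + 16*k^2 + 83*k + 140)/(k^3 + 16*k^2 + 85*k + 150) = (k^2 + 11*k + 28)/(k^2 + 11*k + 30)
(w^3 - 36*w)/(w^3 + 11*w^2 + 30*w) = (w - 6)/(w + 5)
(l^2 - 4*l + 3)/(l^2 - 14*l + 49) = (l^2 - 4*l + 3)/(l^2 - 14*l + 49)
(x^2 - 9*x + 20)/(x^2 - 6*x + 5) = (x - 4)/(x - 1)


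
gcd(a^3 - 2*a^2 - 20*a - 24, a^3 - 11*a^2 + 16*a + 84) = a^2 - 4*a - 12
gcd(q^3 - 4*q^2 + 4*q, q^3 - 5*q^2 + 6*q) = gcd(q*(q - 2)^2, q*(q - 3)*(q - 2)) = q^2 - 2*q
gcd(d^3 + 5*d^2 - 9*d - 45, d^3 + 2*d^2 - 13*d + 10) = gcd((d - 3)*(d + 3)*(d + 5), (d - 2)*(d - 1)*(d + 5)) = d + 5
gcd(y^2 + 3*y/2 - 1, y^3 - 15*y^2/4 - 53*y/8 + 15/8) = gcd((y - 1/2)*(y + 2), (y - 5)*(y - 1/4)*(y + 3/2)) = 1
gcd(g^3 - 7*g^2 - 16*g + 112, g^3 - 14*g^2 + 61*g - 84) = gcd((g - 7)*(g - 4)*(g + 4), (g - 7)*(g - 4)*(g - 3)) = g^2 - 11*g + 28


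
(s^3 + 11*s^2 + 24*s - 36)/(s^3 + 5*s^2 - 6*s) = (s + 6)/s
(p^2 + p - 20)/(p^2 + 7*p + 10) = (p - 4)/(p + 2)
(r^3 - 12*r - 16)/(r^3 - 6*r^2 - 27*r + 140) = (r^2 + 4*r + 4)/(r^2 - 2*r - 35)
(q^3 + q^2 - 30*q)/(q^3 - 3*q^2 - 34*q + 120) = q/(q - 4)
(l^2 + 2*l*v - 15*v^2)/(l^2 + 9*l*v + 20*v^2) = (l - 3*v)/(l + 4*v)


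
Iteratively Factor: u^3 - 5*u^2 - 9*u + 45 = (u + 3)*(u^2 - 8*u + 15) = (u - 5)*(u + 3)*(u - 3)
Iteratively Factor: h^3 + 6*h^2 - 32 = (h + 4)*(h^2 + 2*h - 8) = (h + 4)^2*(h - 2)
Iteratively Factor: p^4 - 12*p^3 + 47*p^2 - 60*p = (p - 3)*(p^3 - 9*p^2 + 20*p) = p*(p - 3)*(p^2 - 9*p + 20) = p*(p - 4)*(p - 3)*(p - 5)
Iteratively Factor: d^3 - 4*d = (d)*(d^2 - 4) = d*(d - 2)*(d + 2)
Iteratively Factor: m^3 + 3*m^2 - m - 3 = (m + 3)*(m^2 - 1) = (m + 1)*(m + 3)*(m - 1)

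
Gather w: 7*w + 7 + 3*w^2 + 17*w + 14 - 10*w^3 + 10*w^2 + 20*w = -10*w^3 + 13*w^2 + 44*w + 21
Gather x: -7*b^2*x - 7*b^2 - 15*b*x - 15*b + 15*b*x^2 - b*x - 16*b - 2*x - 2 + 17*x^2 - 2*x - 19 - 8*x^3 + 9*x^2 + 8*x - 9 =-7*b^2 - 31*b - 8*x^3 + x^2*(15*b + 26) + x*(-7*b^2 - 16*b + 4) - 30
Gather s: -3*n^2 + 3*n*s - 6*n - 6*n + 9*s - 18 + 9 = -3*n^2 - 12*n + s*(3*n + 9) - 9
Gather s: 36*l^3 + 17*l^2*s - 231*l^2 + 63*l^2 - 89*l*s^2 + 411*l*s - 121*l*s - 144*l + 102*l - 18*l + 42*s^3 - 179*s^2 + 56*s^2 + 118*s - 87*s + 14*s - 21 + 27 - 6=36*l^3 - 168*l^2 - 60*l + 42*s^3 + s^2*(-89*l - 123) + s*(17*l^2 + 290*l + 45)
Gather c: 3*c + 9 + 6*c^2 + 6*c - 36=6*c^2 + 9*c - 27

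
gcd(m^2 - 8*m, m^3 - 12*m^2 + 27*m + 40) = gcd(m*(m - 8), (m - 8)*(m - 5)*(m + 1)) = m - 8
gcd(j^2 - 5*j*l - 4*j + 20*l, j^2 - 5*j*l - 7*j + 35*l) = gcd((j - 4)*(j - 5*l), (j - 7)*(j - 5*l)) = j - 5*l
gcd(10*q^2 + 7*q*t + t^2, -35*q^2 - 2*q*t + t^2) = 5*q + t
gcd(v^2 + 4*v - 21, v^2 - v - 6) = v - 3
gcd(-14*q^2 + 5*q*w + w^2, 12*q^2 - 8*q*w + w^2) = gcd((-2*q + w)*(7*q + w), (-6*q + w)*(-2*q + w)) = 2*q - w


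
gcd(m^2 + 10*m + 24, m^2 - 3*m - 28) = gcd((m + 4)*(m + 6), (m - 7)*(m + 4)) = m + 4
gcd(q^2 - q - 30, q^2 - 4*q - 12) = q - 6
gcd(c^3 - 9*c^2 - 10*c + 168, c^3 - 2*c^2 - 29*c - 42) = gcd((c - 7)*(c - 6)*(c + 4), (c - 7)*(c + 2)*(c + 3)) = c - 7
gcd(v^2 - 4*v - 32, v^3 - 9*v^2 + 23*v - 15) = 1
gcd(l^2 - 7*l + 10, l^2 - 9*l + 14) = l - 2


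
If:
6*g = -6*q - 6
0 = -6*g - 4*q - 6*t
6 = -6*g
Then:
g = -1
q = 0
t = 1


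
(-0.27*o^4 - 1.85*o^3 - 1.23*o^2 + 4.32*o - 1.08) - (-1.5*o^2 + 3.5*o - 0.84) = -0.27*o^4 - 1.85*o^3 + 0.27*o^2 + 0.82*o - 0.24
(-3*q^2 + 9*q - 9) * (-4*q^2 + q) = 12*q^4 - 39*q^3 + 45*q^2 - 9*q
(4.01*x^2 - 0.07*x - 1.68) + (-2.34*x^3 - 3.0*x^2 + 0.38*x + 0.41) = -2.34*x^3 + 1.01*x^2 + 0.31*x - 1.27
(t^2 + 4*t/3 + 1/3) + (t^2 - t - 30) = 2*t^2 + t/3 - 89/3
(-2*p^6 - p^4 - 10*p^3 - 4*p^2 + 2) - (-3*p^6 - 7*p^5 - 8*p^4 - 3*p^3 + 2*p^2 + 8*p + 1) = p^6 + 7*p^5 + 7*p^4 - 7*p^3 - 6*p^2 - 8*p + 1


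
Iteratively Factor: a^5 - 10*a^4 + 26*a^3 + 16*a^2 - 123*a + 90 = (a + 2)*(a^4 - 12*a^3 + 50*a^2 - 84*a + 45) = (a - 3)*(a + 2)*(a^3 - 9*a^2 + 23*a - 15) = (a - 3)^2*(a + 2)*(a^2 - 6*a + 5) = (a - 5)*(a - 3)^2*(a + 2)*(a - 1)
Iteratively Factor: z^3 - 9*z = (z - 3)*(z^2 + 3*z) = (z - 3)*(z + 3)*(z)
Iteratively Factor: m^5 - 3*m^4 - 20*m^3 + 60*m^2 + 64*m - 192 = (m - 2)*(m^4 - m^3 - 22*m^2 + 16*m + 96) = (m - 2)*(m + 2)*(m^3 - 3*m^2 - 16*m + 48) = (m - 3)*(m - 2)*(m + 2)*(m^2 - 16) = (m - 4)*(m - 3)*(m - 2)*(m + 2)*(m + 4)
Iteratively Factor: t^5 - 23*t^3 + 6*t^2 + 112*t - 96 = (t - 1)*(t^4 + t^3 - 22*t^2 - 16*t + 96) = (t - 1)*(t + 3)*(t^3 - 2*t^2 - 16*t + 32) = (t - 2)*(t - 1)*(t + 3)*(t^2 - 16) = (t - 2)*(t - 1)*(t + 3)*(t + 4)*(t - 4)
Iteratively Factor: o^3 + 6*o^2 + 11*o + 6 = (o + 2)*(o^2 + 4*o + 3) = (o + 1)*(o + 2)*(o + 3)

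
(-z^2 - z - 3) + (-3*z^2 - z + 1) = -4*z^2 - 2*z - 2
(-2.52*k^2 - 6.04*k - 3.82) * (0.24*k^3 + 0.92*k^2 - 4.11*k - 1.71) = -0.6048*k^5 - 3.768*k^4 + 3.8836*k^3 + 25.6192*k^2 + 26.0286*k + 6.5322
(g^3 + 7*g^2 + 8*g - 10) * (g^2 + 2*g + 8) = g^5 + 9*g^4 + 30*g^3 + 62*g^2 + 44*g - 80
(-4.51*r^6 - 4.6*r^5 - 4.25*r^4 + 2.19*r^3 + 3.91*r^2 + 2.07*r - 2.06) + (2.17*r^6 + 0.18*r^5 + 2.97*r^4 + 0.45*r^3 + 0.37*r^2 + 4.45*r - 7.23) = -2.34*r^6 - 4.42*r^5 - 1.28*r^4 + 2.64*r^3 + 4.28*r^2 + 6.52*r - 9.29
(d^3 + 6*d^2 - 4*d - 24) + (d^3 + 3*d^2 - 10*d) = 2*d^3 + 9*d^2 - 14*d - 24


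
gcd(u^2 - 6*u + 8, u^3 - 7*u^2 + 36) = 1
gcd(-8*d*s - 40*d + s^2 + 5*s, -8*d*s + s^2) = -8*d + s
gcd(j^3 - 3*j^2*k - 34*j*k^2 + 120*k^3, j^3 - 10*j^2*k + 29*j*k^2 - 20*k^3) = j^2 - 9*j*k + 20*k^2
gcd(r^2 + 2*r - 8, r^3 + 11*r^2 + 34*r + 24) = r + 4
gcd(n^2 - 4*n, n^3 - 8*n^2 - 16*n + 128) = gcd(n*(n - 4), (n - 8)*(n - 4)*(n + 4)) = n - 4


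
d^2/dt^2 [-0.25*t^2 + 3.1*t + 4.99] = -0.500000000000000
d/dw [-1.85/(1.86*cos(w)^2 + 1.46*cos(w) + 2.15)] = -(6.882*cos(w) + 2.701)*sin(w)/(1.86*cos(w)^2 + 1.46*cos(w) + 2.15)^2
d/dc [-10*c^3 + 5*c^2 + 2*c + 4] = -30*c^2 + 10*c + 2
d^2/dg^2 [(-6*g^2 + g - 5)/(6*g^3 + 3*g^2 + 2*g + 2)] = 6*(-72*g^6 + 36*g^5 - 270*g^4 - 61*g^3 - 93*g^2 + 24*g - 6)/(216*g^9 + 324*g^8 + 378*g^7 + 459*g^6 + 342*g^5 + 234*g^4 + 152*g^3 + 60*g^2 + 24*g + 8)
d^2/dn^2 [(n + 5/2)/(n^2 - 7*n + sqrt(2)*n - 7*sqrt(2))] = ((2*n + 5)*(2*n - 7 + sqrt(2))^2 + (-6*n - 2*sqrt(2) + 9)*(n^2 - 7*n + sqrt(2)*n - 7*sqrt(2)))/(n^2 - 7*n + sqrt(2)*n - 7*sqrt(2))^3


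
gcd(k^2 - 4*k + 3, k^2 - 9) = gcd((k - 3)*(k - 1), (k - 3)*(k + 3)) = k - 3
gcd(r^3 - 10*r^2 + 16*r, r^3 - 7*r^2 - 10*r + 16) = r - 8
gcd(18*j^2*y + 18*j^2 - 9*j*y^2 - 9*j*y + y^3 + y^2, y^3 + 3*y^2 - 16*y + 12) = 1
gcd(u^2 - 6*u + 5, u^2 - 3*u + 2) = u - 1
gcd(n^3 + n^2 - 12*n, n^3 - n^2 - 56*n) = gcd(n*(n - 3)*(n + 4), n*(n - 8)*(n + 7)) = n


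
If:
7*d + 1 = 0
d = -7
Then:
No Solution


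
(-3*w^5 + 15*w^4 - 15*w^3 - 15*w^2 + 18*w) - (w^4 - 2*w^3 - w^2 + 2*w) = -3*w^5 + 14*w^4 - 13*w^3 - 14*w^2 + 16*w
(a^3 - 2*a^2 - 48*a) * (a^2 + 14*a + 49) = a^5 + 12*a^4 - 27*a^3 - 770*a^2 - 2352*a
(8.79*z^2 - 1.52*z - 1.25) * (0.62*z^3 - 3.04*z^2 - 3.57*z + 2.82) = 5.4498*z^5 - 27.664*z^4 - 27.5345*z^3 + 34.0142*z^2 + 0.1761*z - 3.525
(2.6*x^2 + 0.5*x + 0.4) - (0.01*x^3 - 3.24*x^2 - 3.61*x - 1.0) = -0.01*x^3 + 5.84*x^2 + 4.11*x + 1.4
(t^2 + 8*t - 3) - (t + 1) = t^2 + 7*t - 4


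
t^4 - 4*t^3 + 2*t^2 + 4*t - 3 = (t - 3)*(t - 1)^2*(t + 1)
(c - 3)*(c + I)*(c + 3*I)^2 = c^4 - 3*c^3 + 7*I*c^3 - 15*c^2 - 21*I*c^2 + 45*c - 9*I*c + 27*I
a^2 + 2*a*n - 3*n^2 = (a - n)*(a + 3*n)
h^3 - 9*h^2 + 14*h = h*(h - 7)*(h - 2)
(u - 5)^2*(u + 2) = u^3 - 8*u^2 + 5*u + 50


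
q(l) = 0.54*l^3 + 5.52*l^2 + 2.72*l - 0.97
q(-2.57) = 19.33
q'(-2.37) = -14.35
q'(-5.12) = -11.34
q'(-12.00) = 103.52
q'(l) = 1.62*l^2 + 11.04*l + 2.72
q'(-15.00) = 201.62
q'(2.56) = 41.60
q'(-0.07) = 1.96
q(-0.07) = -1.13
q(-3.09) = 27.40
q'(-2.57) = -14.95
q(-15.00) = -622.27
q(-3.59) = 35.42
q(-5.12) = 57.33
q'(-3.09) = -15.93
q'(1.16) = 17.71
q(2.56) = 51.23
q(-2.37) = 16.40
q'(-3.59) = -16.03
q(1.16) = 10.46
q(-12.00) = -171.85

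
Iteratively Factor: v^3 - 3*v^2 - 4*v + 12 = (v - 3)*(v^2 - 4) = (v - 3)*(v + 2)*(v - 2)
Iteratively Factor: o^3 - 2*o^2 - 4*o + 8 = (o + 2)*(o^2 - 4*o + 4) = (o - 2)*(o + 2)*(o - 2)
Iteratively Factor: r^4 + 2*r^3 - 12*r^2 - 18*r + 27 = (r - 1)*(r^3 + 3*r^2 - 9*r - 27) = (r - 1)*(r + 3)*(r^2 - 9) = (r - 3)*(r - 1)*(r + 3)*(r + 3)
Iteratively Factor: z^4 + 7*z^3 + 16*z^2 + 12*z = (z + 2)*(z^3 + 5*z^2 + 6*z) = z*(z + 2)*(z^2 + 5*z + 6) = z*(z + 2)*(z + 3)*(z + 2)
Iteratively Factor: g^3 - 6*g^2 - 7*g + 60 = (g - 4)*(g^2 - 2*g - 15) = (g - 4)*(g + 3)*(g - 5)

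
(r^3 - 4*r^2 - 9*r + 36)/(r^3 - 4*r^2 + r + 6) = (r^2 - r - 12)/(r^2 - r - 2)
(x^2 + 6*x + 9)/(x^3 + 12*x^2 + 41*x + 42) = (x + 3)/(x^2 + 9*x + 14)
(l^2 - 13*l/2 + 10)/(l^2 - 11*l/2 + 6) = (2*l - 5)/(2*l - 3)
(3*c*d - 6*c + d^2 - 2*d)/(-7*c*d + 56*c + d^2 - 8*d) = (-3*c*d + 6*c - d^2 + 2*d)/(7*c*d - 56*c - d^2 + 8*d)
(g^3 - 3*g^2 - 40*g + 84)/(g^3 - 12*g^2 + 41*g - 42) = (g + 6)/(g - 3)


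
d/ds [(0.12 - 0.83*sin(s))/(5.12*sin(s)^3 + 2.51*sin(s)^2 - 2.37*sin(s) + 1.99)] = (8.4992*sin(s)^3 + 0.2401*sin(s)^2 - 0.6024*sin(s) - 1.3673)*cos(s)/(26.2144*sin(s)^6 + 25.7024*sin(s)^5 - 17.9687*sin(s)^4 + 8.4802*sin(s)^3 + 15.6067*sin(s)^2 - 9.4326*sin(s) + 3.9601)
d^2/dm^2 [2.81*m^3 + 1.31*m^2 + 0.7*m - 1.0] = 16.86*m + 2.62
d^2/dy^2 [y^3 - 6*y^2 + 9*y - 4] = 6*y - 12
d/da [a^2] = 2*a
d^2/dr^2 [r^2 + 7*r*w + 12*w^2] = 2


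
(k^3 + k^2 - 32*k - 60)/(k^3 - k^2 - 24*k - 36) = (k + 5)/(k + 3)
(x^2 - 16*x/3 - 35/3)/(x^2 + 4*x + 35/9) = 3*(x - 7)/(3*x + 7)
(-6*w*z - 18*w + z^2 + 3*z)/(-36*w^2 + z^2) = (z + 3)/(6*w + z)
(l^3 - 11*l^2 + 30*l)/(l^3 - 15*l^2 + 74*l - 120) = l/(l - 4)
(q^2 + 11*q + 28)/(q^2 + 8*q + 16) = (q + 7)/(q + 4)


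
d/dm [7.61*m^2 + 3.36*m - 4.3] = 15.22*m + 3.36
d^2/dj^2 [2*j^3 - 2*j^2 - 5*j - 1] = 12*j - 4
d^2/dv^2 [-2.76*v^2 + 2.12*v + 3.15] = -5.52000000000000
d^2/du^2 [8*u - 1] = 0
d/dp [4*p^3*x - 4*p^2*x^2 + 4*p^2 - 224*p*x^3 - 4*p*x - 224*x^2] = 12*p^2*x - 8*p*x^2 + 8*p - 224*x^3 - 4*x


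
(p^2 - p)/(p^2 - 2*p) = (p - 1)/(p - 2)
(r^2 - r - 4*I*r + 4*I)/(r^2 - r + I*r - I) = (r - 4*I)/(r + I)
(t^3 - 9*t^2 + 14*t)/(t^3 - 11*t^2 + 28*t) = (t - 2)/(t - 4)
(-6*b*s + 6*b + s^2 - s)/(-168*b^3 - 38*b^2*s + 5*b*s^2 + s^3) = (s - 1)/(28*b^2 + 11*b*s + s^2)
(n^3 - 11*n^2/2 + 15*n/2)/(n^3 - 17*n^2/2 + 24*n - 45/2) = n/(n - 3)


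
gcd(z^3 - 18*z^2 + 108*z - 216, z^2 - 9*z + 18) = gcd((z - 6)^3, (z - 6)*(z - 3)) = z - 6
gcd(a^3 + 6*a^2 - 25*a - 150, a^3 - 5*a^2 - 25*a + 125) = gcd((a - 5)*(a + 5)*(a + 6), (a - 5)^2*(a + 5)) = a^2 - 25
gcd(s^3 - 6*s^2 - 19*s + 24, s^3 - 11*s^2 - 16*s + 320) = s - 8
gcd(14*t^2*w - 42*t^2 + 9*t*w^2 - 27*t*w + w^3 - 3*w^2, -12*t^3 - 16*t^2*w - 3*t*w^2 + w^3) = 2*t + w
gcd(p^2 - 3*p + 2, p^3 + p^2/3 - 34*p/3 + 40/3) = p - 2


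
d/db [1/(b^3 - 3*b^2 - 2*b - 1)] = (-3*b^2 + 6*b + 2)/(-b^3 + 3*b^2 + 2*b + 1)^2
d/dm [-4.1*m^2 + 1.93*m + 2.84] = 1.93 - 8.2*m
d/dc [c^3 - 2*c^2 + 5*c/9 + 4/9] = 3*c^2 - 4*c + 5/9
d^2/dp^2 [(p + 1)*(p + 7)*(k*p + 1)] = 6*k*p + 16*k + 2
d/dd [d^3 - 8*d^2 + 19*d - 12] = 3*d^2 - 16*d + 19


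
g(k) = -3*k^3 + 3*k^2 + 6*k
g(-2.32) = 39.69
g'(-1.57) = -25.60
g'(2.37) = -30.33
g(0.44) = 2.97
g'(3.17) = -65.42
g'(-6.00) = -354.00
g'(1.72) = -10.31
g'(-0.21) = 4.34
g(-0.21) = -1.10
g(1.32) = 6.25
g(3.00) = -36.00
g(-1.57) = 9.58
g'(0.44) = 6.90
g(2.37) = -8.87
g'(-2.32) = -56.36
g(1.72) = 3.93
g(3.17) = -46.40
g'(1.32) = -1.76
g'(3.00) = -57.00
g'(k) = -9*k^2 + 6*k + 6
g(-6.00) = 720.00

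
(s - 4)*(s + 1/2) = s^2 - 7*s/2 - 2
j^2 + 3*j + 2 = (j + 1)*(j + 2)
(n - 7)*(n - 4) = n^2 - 11*n + 28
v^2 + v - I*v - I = (v + 1)*(v - I)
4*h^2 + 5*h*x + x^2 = (h + x)*(4*h + x)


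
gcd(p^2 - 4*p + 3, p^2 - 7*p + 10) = 1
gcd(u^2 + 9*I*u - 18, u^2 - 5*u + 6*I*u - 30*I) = u + 6*I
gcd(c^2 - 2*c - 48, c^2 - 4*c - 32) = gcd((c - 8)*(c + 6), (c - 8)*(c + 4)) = c - 8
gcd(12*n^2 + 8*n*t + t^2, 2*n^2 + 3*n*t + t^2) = 2*n + t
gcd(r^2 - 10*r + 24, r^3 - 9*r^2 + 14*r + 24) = r^2 - 10*r + 24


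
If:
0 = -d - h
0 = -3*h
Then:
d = 0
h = 0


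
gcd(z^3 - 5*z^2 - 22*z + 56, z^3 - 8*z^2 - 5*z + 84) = z - 7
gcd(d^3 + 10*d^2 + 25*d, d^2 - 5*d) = d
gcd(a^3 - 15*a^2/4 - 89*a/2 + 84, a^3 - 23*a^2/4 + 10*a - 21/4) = a - 7/4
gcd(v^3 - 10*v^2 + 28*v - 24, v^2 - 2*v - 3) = 1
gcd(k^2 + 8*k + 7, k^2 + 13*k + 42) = k + 7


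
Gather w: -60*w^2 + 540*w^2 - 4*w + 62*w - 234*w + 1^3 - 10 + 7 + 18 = 480*w^2 - 176*w + 16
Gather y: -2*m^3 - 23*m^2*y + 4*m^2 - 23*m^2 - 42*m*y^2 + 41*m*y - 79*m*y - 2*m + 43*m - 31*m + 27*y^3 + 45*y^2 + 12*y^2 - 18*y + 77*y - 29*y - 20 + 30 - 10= -2*m^3 - 19*m^2 + 10*m + 27*y^3 + y^2*(57 - 42*m) + y*(-23*m^2 - 38*m + 30)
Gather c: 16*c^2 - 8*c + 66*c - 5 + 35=16*c^2 + 58*c + 30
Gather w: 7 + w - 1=w + 6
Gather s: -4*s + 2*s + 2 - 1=1 - 2*s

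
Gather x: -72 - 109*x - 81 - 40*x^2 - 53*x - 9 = -40*x^2 - 162*x - 162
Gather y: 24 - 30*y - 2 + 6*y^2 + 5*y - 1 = 6*y^2 - 25*y + 21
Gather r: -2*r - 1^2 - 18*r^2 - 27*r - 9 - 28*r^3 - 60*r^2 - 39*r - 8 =-28*r^3 - 78*r^2 - 68*r - 18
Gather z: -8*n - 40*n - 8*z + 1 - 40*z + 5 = -48*n - 48*z + 6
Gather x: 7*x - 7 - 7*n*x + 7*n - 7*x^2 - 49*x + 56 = 7*n - 7*x^2 + x*(-7*n - 42) + 49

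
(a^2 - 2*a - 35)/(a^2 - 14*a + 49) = (a + 5)/(a - 7)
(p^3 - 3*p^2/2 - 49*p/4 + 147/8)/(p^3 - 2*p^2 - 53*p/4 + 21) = (p - 7/2)/(p - 4)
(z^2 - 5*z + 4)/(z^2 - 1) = (z - 4)/(z + 1)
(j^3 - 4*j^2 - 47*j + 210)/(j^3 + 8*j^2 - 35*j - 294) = (j - 5)/(j + 7)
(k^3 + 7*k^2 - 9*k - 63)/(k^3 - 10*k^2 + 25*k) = (k^3 + 7*k^2 - 9*k - 63)/(k*(k^2 - 10*k + 25))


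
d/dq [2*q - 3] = 2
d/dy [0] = 0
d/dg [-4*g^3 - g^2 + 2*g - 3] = -12*g^2 - 2*g + 2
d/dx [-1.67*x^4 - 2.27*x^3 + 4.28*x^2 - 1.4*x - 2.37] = -6.68*x^3 - 6.81*x^2 + 8.56*x - 1.4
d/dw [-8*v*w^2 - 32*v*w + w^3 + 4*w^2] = -16*v*w - 32*v + 3*w^2 + 8*w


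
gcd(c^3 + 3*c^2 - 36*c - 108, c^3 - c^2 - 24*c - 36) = c^2 - 3*c - 18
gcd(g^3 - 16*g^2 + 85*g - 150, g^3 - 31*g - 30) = g - 6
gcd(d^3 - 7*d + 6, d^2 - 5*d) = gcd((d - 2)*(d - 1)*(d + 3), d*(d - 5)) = 1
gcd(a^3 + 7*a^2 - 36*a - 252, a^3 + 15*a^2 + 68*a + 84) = a^2 + 13*a + 42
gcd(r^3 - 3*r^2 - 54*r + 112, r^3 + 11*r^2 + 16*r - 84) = r^2 + 5*r - 14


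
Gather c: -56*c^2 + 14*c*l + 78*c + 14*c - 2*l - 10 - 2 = -56*c^2 + c*(14*l + 92) - 2*l - 12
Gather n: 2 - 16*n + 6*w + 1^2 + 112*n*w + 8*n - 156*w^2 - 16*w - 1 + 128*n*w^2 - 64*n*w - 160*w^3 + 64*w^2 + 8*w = n*(128*w^2 + 48*w - 8) - 160*w^3 - 92*w^2 - 2*w + 2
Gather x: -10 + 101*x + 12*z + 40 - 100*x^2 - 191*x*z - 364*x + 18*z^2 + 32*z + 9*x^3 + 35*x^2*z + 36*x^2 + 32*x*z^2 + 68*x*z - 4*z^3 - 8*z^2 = 9*x^3 + x^2*(35*z - 64) + x*(32*z^2 - 123*z - 263) - 4*z^3 + 10*z^2 + 44*z + 30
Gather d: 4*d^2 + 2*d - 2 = 4*d^2 + 2*d - 2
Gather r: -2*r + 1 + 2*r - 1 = 0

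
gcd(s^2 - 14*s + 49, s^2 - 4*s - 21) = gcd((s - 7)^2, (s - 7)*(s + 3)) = s - 7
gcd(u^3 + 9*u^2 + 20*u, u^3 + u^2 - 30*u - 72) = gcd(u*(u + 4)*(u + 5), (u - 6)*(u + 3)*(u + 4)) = u + 4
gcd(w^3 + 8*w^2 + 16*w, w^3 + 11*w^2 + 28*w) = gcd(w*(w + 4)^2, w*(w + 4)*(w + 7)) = w^2 + 4*w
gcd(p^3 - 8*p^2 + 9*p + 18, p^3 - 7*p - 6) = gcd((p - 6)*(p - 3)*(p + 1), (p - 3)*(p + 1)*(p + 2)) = p^2 - 2*p - 3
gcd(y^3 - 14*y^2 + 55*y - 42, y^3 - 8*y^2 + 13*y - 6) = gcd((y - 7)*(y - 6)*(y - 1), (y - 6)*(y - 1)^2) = y^2 - 7*y + 6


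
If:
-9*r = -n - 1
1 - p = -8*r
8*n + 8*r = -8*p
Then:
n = -1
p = 1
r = 0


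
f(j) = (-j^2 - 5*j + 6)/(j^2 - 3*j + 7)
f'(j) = (3 - 2*j)*(-j^2 - 5*j + 6)/(j^2 - 3*j + 7)^2 + (-2*j - 5)/(j^2 - 3*j + 7)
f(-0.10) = 0.89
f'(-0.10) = -0.27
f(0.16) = 0.79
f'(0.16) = -0.49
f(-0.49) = 0.94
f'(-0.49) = -0.03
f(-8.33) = -0.21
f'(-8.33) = 0.07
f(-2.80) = 0.52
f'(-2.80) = 0.22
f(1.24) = -0.36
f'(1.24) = -1.59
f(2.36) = -2.07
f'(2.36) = -1.12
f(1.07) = -0.10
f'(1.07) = -1.46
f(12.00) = -1.72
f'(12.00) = 0.06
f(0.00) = 0.86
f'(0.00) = -0.35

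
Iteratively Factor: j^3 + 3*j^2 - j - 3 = (j + 1)*(j^2 + 2*j - 3) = (j - 1)*(j + 1)*(j + 3)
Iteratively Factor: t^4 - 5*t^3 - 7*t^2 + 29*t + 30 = (t - 5)*(t^3 - 7*t - 6) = (t - 5)*(t - 3)*(t^2 + 3*t + 2) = (t - 5)*(t - 3)*(t + 2)*(t + 1)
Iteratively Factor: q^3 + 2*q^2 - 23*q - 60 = (q - 5)*(q^2 + 7*q + 12) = (q - 5)*(q + 3)*(q + 4)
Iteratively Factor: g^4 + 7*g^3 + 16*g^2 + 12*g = (g + 2)*(g^3 + 5*g^2 + 6*g) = (g + 2)^2*(g^2 + 3*g) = g*(g + 2)^2*(g + 3)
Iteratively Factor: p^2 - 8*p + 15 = (p - 3)*(p - 5)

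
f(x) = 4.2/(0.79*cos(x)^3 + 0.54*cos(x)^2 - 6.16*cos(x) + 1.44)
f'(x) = 4.2*(2.37*sin(x)*cos(x)^2 + 1.08*sin(x)*cos(x) - 6.16*sin(x))/(0.79*cos(x)^3 + 0.54*cos(x)^2 - 6.16*cos(x) + 1.44)^2 = (9.954*cos(x)^2 + 4.536*cos(x) - 25.872)*sin(x)/(0.79*cos(x)^3 + 0.54*cos(x)^2 - 6.16*cos(x) + 1.44)^2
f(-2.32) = 0.75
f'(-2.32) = 0.56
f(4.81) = 4.97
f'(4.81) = 35.27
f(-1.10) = -3.59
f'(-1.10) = 14.19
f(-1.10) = -3.59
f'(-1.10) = 14.19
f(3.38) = 0.58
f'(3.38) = 0.09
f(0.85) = -1.94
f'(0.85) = -2.98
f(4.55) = 1.72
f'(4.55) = 4.34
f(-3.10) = 0.57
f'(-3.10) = 0.02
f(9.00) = 0.61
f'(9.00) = -0.19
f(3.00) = 0.58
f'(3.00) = -0.05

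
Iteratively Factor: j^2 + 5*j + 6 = (j + 2)*(j + 3)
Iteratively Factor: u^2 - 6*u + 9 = (u - 3)*(u - 3)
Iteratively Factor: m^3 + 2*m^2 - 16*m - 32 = (m + 4)*(m^2 - 2*m - 8) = (m - 4)*(m + 4)*(m + 2)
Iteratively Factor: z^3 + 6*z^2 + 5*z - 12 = (z + 4)*(z^2 + 2*z - 3) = (z - 1)*(z + 4)*(z + 3)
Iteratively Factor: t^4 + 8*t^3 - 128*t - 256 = (t + 4)*(t^3 + 4*t^2 - 16*t - 64) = (t + 4)^2*(t^2 - 16) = (t - 4)*(t + 4)^2*(t + 4)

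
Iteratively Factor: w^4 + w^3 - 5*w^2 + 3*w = (w + 3)*(w^3 - 2*w^2 + w) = w*(w + 3)*(w^2 - 2*w + 1) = w*(w - 1)*(w + 3)*(w - 1)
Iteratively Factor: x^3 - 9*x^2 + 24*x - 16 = (x - 4)*(x^2 - 5*x + 4) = (x - 4)*(x - 1)*(x - 4)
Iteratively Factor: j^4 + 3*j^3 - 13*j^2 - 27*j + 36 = (j + 4)*(j^3 - j^2 - 9*j + 9) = (j + 3)*(j + 4)*(j^2 - 4*j + 3) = (j - 1)*(j + 3)*(j + 4)*(j - 3)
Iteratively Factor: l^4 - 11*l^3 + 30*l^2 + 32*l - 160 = (l + 2)*(l^3 - 13*l^2 + 56*l - 80) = (l - 4)*(l + 2)*(l^2 - 9*l + 20) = (l - 5)*(l - 4)*(l + 2)*(l - 4)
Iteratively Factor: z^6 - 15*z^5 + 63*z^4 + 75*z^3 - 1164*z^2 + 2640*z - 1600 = (z + 4)*(z^5 - 19*z^4 + 139*z^3 - 481*z^2 + 760*z - 400) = (z - 1)*(z + 4)*(z^4 - 18*z^3 + 121*z^2 - 360*z + 400) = (z - 5)*(z - 1)*(z + 4)*(z^3 - 13*z^2 + 56*z - 80) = (z - 5)^2*(z - 1)*(z + 4)*(z^2 - 8*z + 16) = (z - 5)^2*(z - 4)*(z - 1)*(z + 4)*(z - 4)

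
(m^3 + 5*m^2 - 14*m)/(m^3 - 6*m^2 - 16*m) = (-m^2 - 5*m + 14)/(-m^2 + 6*m + 16)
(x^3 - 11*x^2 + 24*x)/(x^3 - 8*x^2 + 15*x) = (x - 8)/(x - 5)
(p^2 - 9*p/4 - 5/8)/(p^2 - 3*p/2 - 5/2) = (p + 1/4)/(p + 1)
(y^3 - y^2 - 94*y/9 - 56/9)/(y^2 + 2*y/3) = y - 5/3 - 28/(3*y)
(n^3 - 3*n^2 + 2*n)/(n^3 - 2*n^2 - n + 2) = n/(n + 1)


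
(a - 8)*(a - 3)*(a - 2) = a^3 - 13*a^2 + 46*a - 48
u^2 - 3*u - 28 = (u - 7)*(u + 4)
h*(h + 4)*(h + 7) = h^3 + 11*h^2 + 28*h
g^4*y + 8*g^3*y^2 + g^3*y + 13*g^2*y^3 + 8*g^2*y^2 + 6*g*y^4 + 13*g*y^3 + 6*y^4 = (g + y)^2*(g + 6*y)*(g*y + y)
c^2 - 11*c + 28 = (c - 7)*(c - 4)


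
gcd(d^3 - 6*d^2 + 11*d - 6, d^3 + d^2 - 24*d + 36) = d^2 - 5*d + 6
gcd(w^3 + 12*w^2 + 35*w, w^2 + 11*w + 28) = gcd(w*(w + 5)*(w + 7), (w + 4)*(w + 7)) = w + 7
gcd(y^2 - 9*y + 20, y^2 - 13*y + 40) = y - 5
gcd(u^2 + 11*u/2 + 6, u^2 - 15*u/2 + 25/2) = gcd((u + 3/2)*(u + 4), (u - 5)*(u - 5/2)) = 1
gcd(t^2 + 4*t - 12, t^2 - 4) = t - 2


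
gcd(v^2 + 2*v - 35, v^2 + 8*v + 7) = v + 7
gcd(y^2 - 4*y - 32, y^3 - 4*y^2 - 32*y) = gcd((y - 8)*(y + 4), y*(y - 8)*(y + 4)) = y^2 - 4*y - 32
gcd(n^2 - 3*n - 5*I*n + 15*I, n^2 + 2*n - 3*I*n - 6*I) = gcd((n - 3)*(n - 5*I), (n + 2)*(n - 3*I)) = 1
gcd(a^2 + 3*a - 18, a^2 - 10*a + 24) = 1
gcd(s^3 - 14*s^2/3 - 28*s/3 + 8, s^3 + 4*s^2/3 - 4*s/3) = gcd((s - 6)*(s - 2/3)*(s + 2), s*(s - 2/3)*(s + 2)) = s^2 + 4*s/3 - 4/3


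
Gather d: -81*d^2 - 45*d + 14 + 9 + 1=-81*d^2 - 45*d + 24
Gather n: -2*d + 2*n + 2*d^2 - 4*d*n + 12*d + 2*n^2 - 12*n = 2*d^2 + 10*d + 2*n^2 + n*(-4*d - 10)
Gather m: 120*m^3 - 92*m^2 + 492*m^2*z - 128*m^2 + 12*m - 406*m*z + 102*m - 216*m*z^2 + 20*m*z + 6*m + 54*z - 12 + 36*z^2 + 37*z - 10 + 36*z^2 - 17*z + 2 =120*m^3 + m^2*(492*z - 220) + m*(-216*z^2 - 386*z + 120) + 72*z^2 + 74*z - 20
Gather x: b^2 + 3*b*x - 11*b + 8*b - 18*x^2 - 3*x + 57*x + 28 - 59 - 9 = b^2 - 3*b - 18*x^2 + x*(3*b + 54) - 40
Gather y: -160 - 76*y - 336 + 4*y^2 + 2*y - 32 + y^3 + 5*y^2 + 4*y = y^3 + 9*y^2 - 70*y - 528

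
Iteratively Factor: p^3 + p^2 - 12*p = (p + 4)*(p^2 - 3*p) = (p - 3)*(p + 4)*(p)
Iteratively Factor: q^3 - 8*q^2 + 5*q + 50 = (q + 2)*(q^2 - 10*q + 25) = (q - 5)*(q + 2)*(q - 5)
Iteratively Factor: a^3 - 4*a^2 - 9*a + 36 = (a - 4)*(a^2 - 9) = (a - 4)*(a - 3)*(a + 3)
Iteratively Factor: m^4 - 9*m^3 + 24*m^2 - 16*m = (m - 4)*(m^3 - 5*m^2 + 4*m) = (m - 4)^2*(m^2 - m) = (m - 4)^2*(m - 1)*(m)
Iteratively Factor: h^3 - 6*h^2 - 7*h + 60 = (h - 4)*(h^2 - 2*h - 15) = (h - 4)*(h + 3)*(h - 5)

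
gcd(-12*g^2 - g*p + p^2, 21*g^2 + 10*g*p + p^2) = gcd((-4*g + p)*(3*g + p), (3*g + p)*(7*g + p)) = 3*g + p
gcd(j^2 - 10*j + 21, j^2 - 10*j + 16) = 1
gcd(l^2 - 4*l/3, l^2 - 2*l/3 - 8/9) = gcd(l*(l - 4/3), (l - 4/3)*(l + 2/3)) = l - 4/3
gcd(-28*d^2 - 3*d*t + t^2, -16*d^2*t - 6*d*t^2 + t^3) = 1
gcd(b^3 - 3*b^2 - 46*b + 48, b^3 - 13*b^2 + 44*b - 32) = b^2 - 9*b + 8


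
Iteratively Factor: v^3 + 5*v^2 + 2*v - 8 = (v + 2)*(v^2 + 3*v - 4) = (v - 1)*(v + 2)*(v + 4)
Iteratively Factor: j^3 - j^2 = (j)*(j^2 - j) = j*(j - 1)*(j)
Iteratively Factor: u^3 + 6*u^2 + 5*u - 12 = (u + 4)*(u^2 + 2*u - 3) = (u + 3)*(u + 4)*(u - 1)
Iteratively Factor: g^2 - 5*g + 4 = (g - 1)*(g - 4)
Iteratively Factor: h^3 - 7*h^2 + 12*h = (h - 4)*(h^2 - 3*h) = (h - 4)*(h - 3)*(h)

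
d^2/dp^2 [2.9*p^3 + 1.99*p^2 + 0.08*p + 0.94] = 17.4*p + 3.98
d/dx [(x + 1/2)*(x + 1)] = 2*x + 3/2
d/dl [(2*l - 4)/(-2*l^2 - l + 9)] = 2*(-2*l^2 - l + (l - 2)*(4*l + 1) + 9)/(2*l^2 + l - 9)^2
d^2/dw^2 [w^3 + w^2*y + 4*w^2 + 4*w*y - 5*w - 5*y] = 6*w + 2*y + 8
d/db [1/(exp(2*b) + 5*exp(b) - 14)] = (-2*exp(b) - 5)*exp(b)/(exp(2*b) + 5*exp(b) - 14)^2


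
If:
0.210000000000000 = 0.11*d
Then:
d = 1.91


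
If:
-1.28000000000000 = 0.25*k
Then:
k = -5.12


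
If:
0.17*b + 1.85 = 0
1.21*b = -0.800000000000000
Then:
No Solution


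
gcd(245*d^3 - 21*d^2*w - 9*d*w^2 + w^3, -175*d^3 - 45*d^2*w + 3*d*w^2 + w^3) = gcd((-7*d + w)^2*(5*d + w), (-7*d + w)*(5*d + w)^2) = -35*d^2 - 2*d*w + w^2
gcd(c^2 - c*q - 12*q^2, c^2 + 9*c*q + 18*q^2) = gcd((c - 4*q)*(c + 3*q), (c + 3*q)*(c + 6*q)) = c + 3*q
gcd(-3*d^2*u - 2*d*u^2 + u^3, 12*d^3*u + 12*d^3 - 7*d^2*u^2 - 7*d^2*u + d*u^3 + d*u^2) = -3*d + u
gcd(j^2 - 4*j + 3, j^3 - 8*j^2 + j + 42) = j - 3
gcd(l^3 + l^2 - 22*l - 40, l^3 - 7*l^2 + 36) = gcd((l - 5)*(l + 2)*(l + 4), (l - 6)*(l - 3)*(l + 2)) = l + 2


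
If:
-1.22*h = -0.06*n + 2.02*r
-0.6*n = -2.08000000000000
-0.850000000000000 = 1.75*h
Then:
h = -0.49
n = 3.47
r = 0.40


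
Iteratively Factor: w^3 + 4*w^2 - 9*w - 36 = (w + 3)*(w^2 + w - 12) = (w + 3)*(w + 4)*(w - 3)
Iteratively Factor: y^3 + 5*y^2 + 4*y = (y)*(y^2 + 5*y + 4) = y*(y + 4)*(y + 1)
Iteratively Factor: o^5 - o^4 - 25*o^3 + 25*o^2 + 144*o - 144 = (o - 3)*(o^4 + 2*o^3 - 19*o^2 - 32*o + 48) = (o - 3)*(o + 3)*(o^3 - o^2 - 16*o + 16) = (o - 3)*(o + 3)*(o + 4)*(o^2 - 5*o + 4) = (o - 3)*(o - 1)*(o + 3)*(o + 4)*(o - 4)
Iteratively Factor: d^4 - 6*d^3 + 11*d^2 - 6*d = (d)*(d^3 - 6*d^2 + 11*d - 6) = d*(d - 2)*(d^2 - 4*d + 3) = d*(d - 2)*(d - 1)*(d - 3)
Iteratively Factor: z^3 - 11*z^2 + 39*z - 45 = (z - 3)*(z^2 - 8*z + 15) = (z - 5)*(z - 3)*(z - 3)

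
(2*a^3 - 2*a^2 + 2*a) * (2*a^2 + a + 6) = 4*a^5 - 2*a^4 + 14*a^3 - 10*a^2 + 12*a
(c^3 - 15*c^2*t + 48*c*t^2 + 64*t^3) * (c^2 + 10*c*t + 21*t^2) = c^5 - 5*c^4*t - 81*c^3*t^2 + 229*c^2*t^3 + 1648*c*t^4 + 1344*t^5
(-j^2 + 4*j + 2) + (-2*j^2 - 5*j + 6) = -3*j^2 - j + 8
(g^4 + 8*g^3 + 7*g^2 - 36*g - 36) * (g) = g^5 + 8*g^4 + 7*g^3 - 36*g^2 - 36*g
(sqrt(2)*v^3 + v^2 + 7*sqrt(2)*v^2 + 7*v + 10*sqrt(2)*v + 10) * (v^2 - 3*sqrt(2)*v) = sqrt(2)*v^5 - 5*v^4 + 7*sqrt(2)*v^4 - 35*v^3 + 7*sqrt(2)*v^3 - 50*v^2 - 21*sqrt(2)*v^2 - 30*sqrt(2)*v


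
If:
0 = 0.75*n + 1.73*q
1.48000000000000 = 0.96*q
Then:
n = -3.56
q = 1.54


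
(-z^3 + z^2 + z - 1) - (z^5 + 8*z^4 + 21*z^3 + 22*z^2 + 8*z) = -z^5 - 8*z^4 - 22*z^3 - 21*z^2 - 7*z - 1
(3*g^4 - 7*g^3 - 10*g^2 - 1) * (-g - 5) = -3*g^5 - 8*g^4 + 45*g^3 + 50*g^2 + g + 5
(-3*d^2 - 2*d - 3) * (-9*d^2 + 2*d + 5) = 27*d^4 + 12*d^3 + 8*d^2 - 16*d - 15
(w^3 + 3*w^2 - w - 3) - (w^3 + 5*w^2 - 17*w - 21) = -2*w^2 + 16*w + 18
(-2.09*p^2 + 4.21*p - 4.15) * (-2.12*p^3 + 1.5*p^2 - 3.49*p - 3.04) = 4.4308*p^5 - 12.0602*p^4 + 22.4071*p^3 - 14.5643*p^2 + 1.6851*p + 12.616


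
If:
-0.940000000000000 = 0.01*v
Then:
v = -94.00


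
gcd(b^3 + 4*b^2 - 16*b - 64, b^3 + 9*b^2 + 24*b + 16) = b^2 + 8*b + 16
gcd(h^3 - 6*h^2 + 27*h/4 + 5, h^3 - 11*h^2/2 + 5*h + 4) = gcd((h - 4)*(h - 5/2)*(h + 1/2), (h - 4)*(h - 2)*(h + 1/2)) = h^2 - 7*h/2 - 2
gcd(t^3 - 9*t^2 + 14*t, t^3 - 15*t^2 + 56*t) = t^2 - 7*t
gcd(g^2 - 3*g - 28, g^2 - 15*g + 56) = g - 7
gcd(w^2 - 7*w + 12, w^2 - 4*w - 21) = 1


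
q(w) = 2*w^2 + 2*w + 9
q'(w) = 4*w + 2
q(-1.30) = 9.78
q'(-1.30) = -3.20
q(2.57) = 27.35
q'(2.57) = 12.28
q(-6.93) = 91.19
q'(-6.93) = -25.72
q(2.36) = 24.86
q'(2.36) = 11.44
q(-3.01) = 21.10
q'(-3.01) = -10.04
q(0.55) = 10.70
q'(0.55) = 4.20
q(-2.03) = 13.18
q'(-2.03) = -6.12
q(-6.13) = 71.89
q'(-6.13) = -22.52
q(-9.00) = 153.00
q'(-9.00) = -34.00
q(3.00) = 33.00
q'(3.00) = 14.00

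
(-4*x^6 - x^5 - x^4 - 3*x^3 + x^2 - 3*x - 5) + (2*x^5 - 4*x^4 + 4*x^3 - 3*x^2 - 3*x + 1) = -4*x^6 + x^5 - 5*x^4 + x^3 - 2*x^2 - 6*x - 4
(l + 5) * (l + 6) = l^2 + 11*l + 30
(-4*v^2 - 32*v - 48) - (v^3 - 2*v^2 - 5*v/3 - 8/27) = -v^3 - 2*v^2 - 91*v/3 - 1288/27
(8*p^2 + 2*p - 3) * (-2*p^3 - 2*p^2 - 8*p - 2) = -16*p^5 - 20*p^4 - 62*p^3 - 26*p^2 + 20*p + 6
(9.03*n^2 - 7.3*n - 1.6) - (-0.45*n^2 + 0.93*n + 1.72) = 9.48*n^2 - 8.23*n - 3.32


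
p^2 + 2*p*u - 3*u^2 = (p - u)*(p + 3*u)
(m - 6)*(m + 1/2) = m^2 - 11*m/2 - 3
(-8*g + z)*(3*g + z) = -24*g^2 - 5*g*z + z^2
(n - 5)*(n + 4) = n^2 - n - 20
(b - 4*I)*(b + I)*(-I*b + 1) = -I*b^3 - 2*b^2 - 7*I*b + 4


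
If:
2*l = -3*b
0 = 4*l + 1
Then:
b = 1/6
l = -1/4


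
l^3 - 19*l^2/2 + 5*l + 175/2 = (l - 7)*(l - 5)*(l + 5/2)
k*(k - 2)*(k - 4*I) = k^3 - 2*k^2 - 4*I*k^2 + 8*I*k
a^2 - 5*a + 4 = (a - 4)*(a - 1)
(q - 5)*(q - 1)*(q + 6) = q^3 - 31*q + 30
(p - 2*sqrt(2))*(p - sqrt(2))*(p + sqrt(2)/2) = p^3 - 5*sqrt(2)*p^2/2 + p + 2*sqrt(2)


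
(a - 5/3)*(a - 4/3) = a^2 - 3*a + 20/9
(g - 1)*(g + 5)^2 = g^3 + 9*g^2 + 15*g - 25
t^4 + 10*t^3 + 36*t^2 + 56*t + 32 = (t + 2)^3*(t + 4)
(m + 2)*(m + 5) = m^2 + 7*m + 10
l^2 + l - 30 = (l - 5)*(l + 6)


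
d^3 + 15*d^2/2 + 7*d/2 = d*(d + 1/2)*(d + 7)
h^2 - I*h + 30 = (h - 6*I)*(h + 5*I)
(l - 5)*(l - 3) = l^2 - 8*l + 15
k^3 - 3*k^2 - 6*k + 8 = (k - 4)*(k - 1)*(k + 2)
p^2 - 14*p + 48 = (p - 8)*(p - 6)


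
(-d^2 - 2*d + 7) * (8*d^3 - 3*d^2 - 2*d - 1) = -8*d^5 - 13*d^4 + 64*d^3 - 16*d^2 - 12*d - 7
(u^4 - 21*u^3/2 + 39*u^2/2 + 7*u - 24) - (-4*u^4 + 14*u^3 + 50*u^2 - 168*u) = 5*u^4 - 49*u^3/2 - 61*u^2/2 + 175*u - 24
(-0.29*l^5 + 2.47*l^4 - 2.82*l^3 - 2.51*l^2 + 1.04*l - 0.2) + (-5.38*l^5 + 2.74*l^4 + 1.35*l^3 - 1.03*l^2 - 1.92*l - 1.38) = -5.67*l^5 + 5.21*l^4 - 1.47*l^3 - 3.54*l^2 - 0.88*l - 1.58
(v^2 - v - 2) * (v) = v^3 - v^2 - 2*v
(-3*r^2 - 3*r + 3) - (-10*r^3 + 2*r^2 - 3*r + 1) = 10*r^3 - 5*r^2 + 2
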